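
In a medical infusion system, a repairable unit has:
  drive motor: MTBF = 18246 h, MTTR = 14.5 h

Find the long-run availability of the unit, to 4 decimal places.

A(drive motor) = MTBF/(MTBF+MTTR) = 18246/(18246+14.5) = 0.9992

0.9992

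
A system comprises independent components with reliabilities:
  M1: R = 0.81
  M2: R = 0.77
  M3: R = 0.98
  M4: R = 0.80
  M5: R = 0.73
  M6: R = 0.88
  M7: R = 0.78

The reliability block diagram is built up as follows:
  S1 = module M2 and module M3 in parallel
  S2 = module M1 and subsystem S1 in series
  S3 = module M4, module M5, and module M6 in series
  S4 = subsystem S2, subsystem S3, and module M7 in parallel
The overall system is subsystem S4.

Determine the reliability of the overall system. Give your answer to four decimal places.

0.9793

Parallel (M2 and M3): 1 − (1 − 0.770000)(1 − 0.980000) = 0.995400
Series (M1 and [0.995400]): 0.810000 × 0.995400 = 0.806274
Series (M4, M5, and M6): 0.800000 × 0.730000 × 0.880000 = 0.513920
Parallel ([0.806274], [0.513920], and M7): 1 − (1 − 0.806274)(1 − 0.513920)(1 − 0.780000) = 0.9793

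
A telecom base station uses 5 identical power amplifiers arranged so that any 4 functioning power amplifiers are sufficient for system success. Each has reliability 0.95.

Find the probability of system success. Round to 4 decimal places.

0.9774

R = Σ_{i=4}^{5} C(5,i) p^i (1−p)^{5−i} with p = 0.95
C(5,4)·0.95^4·0.05^1 = 0.203627
C(5,5)·0.95^5·0.05^0 = 0.773781
Sum = 0.9774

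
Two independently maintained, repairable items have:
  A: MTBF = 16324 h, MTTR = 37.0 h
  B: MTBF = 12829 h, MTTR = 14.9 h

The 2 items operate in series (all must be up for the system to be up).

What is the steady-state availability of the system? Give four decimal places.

A(A) = MTBF/(MTBF+MTTR) = 16324/(16324+37.0) = 0.997739
A(B) = MTBF/(MTBF+MTTR) = 12829/(12829+14.9) = 0.998840
Series availability: 0.997739 × 0.998840 = 0.9966

0.9966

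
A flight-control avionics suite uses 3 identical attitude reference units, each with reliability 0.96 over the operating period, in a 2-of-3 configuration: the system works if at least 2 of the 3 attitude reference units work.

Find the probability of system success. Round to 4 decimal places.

R = Σ_{i=2}^{3} C(3,i) p^i (1−p)^{3−i} with p = 0.96
C(3,2)·0.96^2·0.04^1 = 0.110592
C(3,3)·0.96^3·0.04^0 = 0.884736
Sum = 0.9953

0.9953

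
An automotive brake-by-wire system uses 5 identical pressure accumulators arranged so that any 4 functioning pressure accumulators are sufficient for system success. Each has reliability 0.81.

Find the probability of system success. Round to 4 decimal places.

R = Σ_{i=4}^{5} C(5,i) p^i (1−p)^{5−i} with p = 0.81
C(5,4)·0.81^4·0.19^1 = 0.408944
C(5,5)·0.81^5·0.19^0 = 0.348678
Sum = 0.7576

0.7576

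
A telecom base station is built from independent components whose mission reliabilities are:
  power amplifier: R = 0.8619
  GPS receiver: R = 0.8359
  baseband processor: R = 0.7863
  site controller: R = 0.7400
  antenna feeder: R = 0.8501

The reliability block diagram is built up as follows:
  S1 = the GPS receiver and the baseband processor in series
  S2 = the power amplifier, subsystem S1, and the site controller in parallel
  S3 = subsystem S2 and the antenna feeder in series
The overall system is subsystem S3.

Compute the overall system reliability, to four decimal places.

0.8396

Series (GPS receiver and baseband processor): 0.835900 × 0.786300 = 0.657268
Parallel (power amplifier, [0.657268], and site controller): 1 − (1 − 0.861900)(1 − 0.657268)(1 − 0.740000) = 0.987694
Series ([0.987694] and antenna feeder): 0.987694 × 0.850100 = 0.8396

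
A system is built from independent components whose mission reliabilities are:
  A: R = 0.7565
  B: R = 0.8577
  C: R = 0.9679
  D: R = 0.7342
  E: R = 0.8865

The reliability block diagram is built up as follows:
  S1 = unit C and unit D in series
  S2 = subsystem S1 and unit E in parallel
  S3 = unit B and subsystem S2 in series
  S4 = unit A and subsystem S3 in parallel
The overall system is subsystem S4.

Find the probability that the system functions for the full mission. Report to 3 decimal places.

Series (C and D): 0.96790 × 0.73420 = 0.71063
Parallel ([0.71063] and E): 1 − (1 − 0.71063)(1 − 0.88650) = 0.96716
Series (B and [0.96716]): 0.85770 × 0.96716 = 0.82953
Parallel (A and [0.82953]): 1 − (1 − 0.75650)(1 − 0.82953) = 0.958

0.958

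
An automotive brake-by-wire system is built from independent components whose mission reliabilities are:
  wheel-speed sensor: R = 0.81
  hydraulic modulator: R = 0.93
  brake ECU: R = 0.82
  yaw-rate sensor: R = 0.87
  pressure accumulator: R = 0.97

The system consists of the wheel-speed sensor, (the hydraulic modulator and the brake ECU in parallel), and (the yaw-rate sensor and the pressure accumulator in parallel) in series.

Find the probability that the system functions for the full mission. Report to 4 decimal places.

Parallel (hydraulic modulator and brake ECU): 1 − (1 − 0.930000)(1 − 0.820000) = 0.987400
Parallel (yaw-rate sensor and pressure accumulator): 1 − (1 − 0.870000)(1 − 0.970000) = 0.996100
Series (wheel-speed sensor, [0.987400], and [0.996100]): 0.810000 × 0.987400 × 0.996100 = 0.7967

0.7967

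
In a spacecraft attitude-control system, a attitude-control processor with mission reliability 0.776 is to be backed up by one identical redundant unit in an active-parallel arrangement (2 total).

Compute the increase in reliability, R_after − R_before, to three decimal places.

R_before = 0.776
R_after = 1 − (1 − 0.776)^2 = 0.950
ΔR = 0.950 − 0.776 = 0.174

0.174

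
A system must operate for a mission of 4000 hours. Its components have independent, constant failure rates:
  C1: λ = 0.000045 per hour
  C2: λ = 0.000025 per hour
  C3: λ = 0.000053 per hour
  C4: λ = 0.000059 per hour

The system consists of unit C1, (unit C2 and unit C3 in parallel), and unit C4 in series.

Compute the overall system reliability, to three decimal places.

0.648

R(C1) = exp(−0.000045 × 4000) = 0.83527
R(C2) = exp(−0.000025 × 4000) = 0.90484
R(C3) = exp(−0.000053 × 4000) = 0.80896
R(C4) = exp(−0.000059 × 4000) = 0.78978
Parallel (C2 and C3): 1 − (1 − 0.90484)(1 − 0.80896) = 0.98182
Series (C1, [0.98182], and C4): 0.83527 × 0.98182 × 0.78978 = 0.648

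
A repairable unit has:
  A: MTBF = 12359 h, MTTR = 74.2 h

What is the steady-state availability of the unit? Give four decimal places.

A(A) = MTBF/(MTBF+MTTR) = 12359/(12359+74.2) = 0.9940

0.9940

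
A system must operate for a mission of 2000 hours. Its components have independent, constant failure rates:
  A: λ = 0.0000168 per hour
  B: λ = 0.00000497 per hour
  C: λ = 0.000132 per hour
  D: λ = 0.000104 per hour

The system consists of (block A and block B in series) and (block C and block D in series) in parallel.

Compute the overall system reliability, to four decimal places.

R(A) = exp(−0.0000168 × 2000) = 0.966958
R(B) = exp(−0.00000497 × 2000) = 0.990109
R(C) = exp(−0.000132 × 2000) = 0.767974
R(D) = exp(−0.000104 × 2000) = 0.812207
Series (A and B): 0.966958 × 0.990109 = 0.957394
Series (C and D): 0.767974 × 0.812207 = 0.623754
Parallel ([0.957394] and [0.623754]): 1 − (1 − 0.957394)(1 − 0.623754) = 0.9840

0.9840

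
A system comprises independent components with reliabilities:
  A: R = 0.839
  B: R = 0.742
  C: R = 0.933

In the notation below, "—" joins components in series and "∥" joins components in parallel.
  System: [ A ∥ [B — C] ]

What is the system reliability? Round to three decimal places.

Series (B and C): 0.74200 × 0.93300 = 0.69229
Parallel (A and [0.69229]): 1 − (1 − 0.83900)(1 − 0.69229) = 0.950

0.950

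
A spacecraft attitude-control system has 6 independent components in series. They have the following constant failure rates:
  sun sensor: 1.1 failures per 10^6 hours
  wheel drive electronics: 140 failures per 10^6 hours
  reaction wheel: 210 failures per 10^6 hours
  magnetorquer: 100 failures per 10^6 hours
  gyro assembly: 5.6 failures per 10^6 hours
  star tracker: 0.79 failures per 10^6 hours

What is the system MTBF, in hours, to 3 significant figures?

2190

Series of exponential components: λ_sys = Σ λ_i
λ_sys = 0.0000011 + 0.00014 + 0.00021 + 0.00010 + 0.0000056 + 0.00000079 = 4.5749e-04 /h
MTBF = 1 / λ_sys = 2190 h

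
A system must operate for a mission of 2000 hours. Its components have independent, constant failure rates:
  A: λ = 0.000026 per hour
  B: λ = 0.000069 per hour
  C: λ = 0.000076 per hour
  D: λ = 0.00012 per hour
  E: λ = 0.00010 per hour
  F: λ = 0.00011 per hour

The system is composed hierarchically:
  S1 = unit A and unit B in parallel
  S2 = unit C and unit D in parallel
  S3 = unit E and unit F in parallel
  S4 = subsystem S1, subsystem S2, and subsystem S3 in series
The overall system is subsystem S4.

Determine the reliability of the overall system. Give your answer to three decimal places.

R(A) = exp(−0.000026 × 2000) = 0.94933
R(B) = exp(−0.000069 × 2000) = 0.87110
R(C) = exp(−0.000076 × 2000) = 0.85899
R(D) = exp(−0.00012 × 2000) = 0.78663
R(E) = exp(−0.00010 × 2000) = 0.81873
R(F) = exp(−0.00011 × 2000) = 0.80252
Parallel (A and B): 1 − (1 − 0.94933)(1 − 0.87110) = 0.99347
Parallel (C and D): 1 − (1 − 0.85899)(1 − 0.78663) = 0.96991
Parallel (E and F): 1 − (1 − 0.81873)(1 − 0.80252) = 0.96420
Series ([0.99347], [0.96991], and [0.96420]): 0.99347 × 0.96991 × 0.96420 = 0.929

0.929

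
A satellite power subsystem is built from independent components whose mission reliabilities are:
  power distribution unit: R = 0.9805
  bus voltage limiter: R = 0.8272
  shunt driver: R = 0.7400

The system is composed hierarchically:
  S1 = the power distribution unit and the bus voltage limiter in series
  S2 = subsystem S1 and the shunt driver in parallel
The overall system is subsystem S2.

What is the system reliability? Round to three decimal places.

Series (power distribution unit and bus voltage limiter): 0.98050 × 0.82720 = 0.81107
Parallel ([0.81107] and shunt driver): 1 − (1 − 0.81107)(1 − 0.74000) = 0.951

0.951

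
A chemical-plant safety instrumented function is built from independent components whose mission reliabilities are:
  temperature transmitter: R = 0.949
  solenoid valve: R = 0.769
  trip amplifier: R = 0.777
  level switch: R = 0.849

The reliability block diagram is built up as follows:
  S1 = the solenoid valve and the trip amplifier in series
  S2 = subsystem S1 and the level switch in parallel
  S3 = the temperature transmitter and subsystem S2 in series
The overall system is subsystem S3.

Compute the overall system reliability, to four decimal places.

Series (solenoid valve and trip amplifier): 0.769000 × 0.777000 = 0.597513
Parallel ([0.597513] and level switch): 1 − (1 − 0.597513)(1 − 0.849000) = 0.939224
Series (temperature transmitter and [0.939224]): 0.949000 × 0.939224 = 0.8913

0.8913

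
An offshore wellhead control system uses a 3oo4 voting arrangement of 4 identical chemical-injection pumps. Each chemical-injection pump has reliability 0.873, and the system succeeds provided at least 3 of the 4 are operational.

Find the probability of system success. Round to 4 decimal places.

0.9188

R = Σ_{i=3}^{4} C(4,i) p^i (1−p)^{4−i} with p = 0.873
C(4,3)·0.873^3·0.127^1 = 0.337992
C(4,4)·0.873^4·0.127^0 = 0.580841
Sum = 0.9188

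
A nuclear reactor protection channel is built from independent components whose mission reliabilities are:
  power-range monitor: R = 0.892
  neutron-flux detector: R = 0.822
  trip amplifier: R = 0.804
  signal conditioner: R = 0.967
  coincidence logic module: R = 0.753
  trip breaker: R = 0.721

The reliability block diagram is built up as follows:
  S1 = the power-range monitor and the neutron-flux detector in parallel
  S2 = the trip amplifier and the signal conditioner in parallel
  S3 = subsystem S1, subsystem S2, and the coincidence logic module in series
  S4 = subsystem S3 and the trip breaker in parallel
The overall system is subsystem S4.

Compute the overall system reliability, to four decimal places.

Parallel (power-range monitor and neutron-flux detector): 1 − (1 − 0.892000)(1 − 0.822000) = 0.980776
Parallel (trip amplifier and signal conditioner): 1 − (1 − 0.804000)(1 − 0.967000) = 0.993532
Series ([0.980776], [0.993532], and coincidence logic module): 0.980776 × 0.993532 × 0.753000 = 0.733748
Parallel ([0.733748] and trip breaker): 1 − (1 − 0.733748)(1 − 0.721000) = 0.9257

0.9257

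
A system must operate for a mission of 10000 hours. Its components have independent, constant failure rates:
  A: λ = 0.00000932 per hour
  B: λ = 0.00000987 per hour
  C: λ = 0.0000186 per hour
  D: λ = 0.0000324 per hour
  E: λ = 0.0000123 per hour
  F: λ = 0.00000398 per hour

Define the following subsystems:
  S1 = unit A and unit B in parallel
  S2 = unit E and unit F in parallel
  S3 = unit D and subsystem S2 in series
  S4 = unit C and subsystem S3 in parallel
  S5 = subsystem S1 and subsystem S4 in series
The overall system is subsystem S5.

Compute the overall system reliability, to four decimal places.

0.9445

R(A) = exp(−0.00000932 × 10000) = 0.911011
R(B) = exp(−0.00000987 × 10000) = 0.906014
R(C) = exp(−0.0000186 × 10000) = 0.830274
R(D) = exp(−0.0000324 × 10000) = 0.723250
R(E) = exp(−0.0000123 × 10000) = 0.884264
R(F) = exp(−0.00000398 × 10000) = 0.960982
Parallel (A and B): 1 − (1 − 0.911011)(1 − 0.906014) = 0.991636
Parallel (E and F): 1 − (1 − 0.884264)(1 − 0.960982) = 0.995484
Series (D and [0.995484]): 0.723250 × 0.995484 = 0.719984
Parallel (C and [0.719984]): 1 − (1 − 0.830274)(1 − 0.719984) = 0.952474
Series ([0.991636] and [0.952474]): 0.991636 × 0.952474 = 0.9445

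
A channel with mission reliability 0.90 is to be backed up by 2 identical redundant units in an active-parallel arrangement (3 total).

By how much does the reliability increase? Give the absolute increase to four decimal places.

R_before = 0.90
R_after = 1 − (1 − 0.90)^3 = 0.9990
ΔR = 0.9990 − 0.90 = 0.0990

0.0990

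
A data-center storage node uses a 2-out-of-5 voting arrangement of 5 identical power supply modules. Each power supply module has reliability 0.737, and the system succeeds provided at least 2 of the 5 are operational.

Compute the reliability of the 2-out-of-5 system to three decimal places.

R = Σ_{i=2}^{5} C(5,i) p^i (1−p)^{5−i} with p = 0.737
C(5,2)·0.737^2·0.263^3 = 0.09881
C(5,3)·0.737^3·0.263^2 = 0.27689
C(5,4)·0.737^4·0.263^1 = 0.38797
C(5,5)·0.737^5·0.263^0 = 0.21744
Sum = 0.981

0.981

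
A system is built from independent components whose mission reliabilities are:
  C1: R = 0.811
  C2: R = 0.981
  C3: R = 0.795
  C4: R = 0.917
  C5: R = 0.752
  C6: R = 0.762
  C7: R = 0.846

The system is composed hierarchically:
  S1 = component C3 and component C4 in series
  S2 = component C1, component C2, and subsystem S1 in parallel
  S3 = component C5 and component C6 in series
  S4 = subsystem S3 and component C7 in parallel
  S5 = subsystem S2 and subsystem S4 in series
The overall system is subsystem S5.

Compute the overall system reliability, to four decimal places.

0.9333

Series (C3 and C4): 0.795000 × 0.917000 = 0.729015
Parallel (C1, C2, and [0.729015]): 1 − (1 − 0.811000)(1 − 0.981000)(1 − 0.729015) = 0.999027
Series (C5 and C6): 0.752000 × 0.762000 = 0.573024
Parallel ([0.573024] and C7): 1 − (1 − 0.573024)(1 − 0.846000) = 0.934246
Series ([0.999027] and [0.934246]): 0.999027 × 0.934246 = 0.9333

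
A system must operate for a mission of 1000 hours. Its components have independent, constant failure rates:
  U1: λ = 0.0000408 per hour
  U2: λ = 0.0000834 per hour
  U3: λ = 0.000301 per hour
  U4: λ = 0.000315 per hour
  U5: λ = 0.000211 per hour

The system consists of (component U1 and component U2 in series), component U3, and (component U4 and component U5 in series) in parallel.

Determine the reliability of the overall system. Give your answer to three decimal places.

R(U1) = exp(−0.0000408 × 1000) = 0.96002
R(U2) = exp(−0.0000834 × 1000) = 0.91998
R(U3) = exp(−0.000301 × 1000) = 0.74008
R(U4) = exp(−0.000315 × 1000) = 0.72979
R(U5) = exp(−0.000211 × 1000) = 0.80977
Series (U1 and U2): 0.96002 × 0.91998 = 0.88320
Series (U4 and U5): 0.72979 × 0.80977 = 0.59096
Parallel ([0.88320], U3, and [0.59096]): 1 − (1 − 0.88320)(1 − 0.74008)(1 − 0.59096) = 0.988

0.988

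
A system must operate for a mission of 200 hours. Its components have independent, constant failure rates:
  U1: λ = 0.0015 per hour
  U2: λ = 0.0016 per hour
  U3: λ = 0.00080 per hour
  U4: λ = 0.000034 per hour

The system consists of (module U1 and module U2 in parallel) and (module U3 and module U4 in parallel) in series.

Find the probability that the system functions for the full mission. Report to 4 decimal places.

R(U1) = exp(−0.0015 × 200) = 0.740818
R(U2) = exp(−0.0016 × 200) = 0.726149
R(U3) = exp(−0.00080 × 200) = 0.852144
R(U4) = exp(−0.000034 × 200) = 0.993223
Parallel (U1 and U2): 1 − (1 − 0.740818)(1 − 0.726149) = 0.929023
Parallel (U3 and U4): 1 − (1 − 0.852144)(1 − 0.993223) = 0.998998
Series ([0.929023] and [0.998998]): 0.929023 × 0.998998 = 0.9281

0.9281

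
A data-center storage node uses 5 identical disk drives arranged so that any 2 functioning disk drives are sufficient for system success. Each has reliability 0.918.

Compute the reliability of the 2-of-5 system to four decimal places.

R = Σ_{i=2}^{5} C(5,i) p^i (1−p)^{5−i} with p = 0.918
C(5,2)·0.918^2·0.082^3 = 0.004647
C(5,3)·0.918^3·0.082^2 = 0.052018
C(5,4)·0.918^4·0.082^1 = 0.291175
C(5,5)·0.918^5·0.082^0 = 0.651949
Sum = 0.9998

0.9998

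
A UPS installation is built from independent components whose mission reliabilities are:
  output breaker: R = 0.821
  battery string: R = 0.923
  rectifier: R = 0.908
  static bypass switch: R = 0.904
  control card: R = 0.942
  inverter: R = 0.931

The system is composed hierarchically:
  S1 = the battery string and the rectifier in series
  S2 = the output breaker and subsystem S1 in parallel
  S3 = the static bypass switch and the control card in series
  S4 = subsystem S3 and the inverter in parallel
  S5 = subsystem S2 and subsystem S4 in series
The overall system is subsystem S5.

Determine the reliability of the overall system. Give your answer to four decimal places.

Series (battery string and rectifier): 0.923000 × 0.908000 = 0.838084
Parallel (output breaker and [0.838084]): 1 − (1 − 0.821000)(1 − 0.838084) = 0.971017
Series (static bypass switch and control card): 0.904000 × 0.942000 = 0.851568
Parallel ([0.851568] and inverter): 1 − (1 − 0.851568)(1 − 0.931000) = 0.989758
Series ([0.971017] and [0.989758]): 0.971017 × 0.989758 = 0.9611

0.9611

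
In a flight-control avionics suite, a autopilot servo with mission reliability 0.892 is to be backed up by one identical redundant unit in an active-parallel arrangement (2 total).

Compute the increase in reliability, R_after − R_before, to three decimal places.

R_before = 0.892
R_after = 1 − (1 − 0.892)^2 = 0.988
ΔR = 0.988 − 0.892 = 0.096

0.096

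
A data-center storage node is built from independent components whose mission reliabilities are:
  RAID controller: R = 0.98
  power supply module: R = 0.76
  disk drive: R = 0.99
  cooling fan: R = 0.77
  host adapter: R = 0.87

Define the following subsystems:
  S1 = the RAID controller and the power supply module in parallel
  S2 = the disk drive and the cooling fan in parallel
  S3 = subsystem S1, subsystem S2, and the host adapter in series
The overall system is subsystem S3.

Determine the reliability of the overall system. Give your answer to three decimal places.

0.864

Parallel (RAID controller and power supply module): 1 − (1 − 0.98000)(1 − 0.76000) = 0.99520
Parallel (disk drive and cooling fan): 1 − (1 − 0.99000)(1 − 0.77000) = 0.99770
Series ([0.99520], [0.99770], and host adapter): 0.99520 × 0.99770 × 0.87000 = 0.864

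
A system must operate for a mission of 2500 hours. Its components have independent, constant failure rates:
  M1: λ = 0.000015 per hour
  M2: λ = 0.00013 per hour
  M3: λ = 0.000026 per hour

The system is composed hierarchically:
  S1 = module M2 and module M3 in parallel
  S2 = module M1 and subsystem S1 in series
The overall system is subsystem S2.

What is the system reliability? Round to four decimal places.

0.9464

R(M1) = exp(−0.000015 × 2500) = 0.963194
R(M2) = exp(−0.00013 × 2500) = 0.722527
R(M3) = exp(−0.000026 × 2500) = 0.937067
Parallel (M2 and M3): 1 − (1 − 0.722527)(1 − 0.937067) = 0.982538
Series (M1 and [0.982538]): 0.963194 × 0.982538 = 0.9464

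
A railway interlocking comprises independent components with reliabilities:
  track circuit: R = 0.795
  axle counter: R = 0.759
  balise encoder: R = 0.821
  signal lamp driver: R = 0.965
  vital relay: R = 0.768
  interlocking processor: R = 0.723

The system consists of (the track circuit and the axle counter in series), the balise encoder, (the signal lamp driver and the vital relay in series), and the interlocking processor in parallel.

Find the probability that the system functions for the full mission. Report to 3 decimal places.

Series (track circuit and axle counter): 0.79500 × 0.75900 = 0.60341
Series (signal lamp driver and vital relay): 0.96500 × 0.76800 = 0.74112
Parallel ([0.60341], balise encoder, [0.74112], and interlocking processor): 1 − (1 − 0.60341)(1 − 0.82100)(1 − 0.74112)(1 − 0.72300) = 0.995

0.995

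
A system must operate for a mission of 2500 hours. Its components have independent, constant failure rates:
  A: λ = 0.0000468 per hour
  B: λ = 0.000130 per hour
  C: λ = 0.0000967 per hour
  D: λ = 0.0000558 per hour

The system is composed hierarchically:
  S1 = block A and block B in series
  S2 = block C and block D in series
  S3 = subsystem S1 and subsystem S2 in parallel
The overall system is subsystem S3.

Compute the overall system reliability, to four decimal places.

R(A) = exp(−0.0000468 × 2500) = 0.889585
R(B) = exp(−0.000130 × 2500) = 0.722527
R(C) = exp(−0.0000967 × 2500) = 0.785252
R(D) = exp(−0.0000558 × 2500) = 0.869793
Series (A and B): 0.889585 × 0.722527 = 0.642749
Series (C and D): 0.785252 × 0.869793 = 0.683007
Parallel ([0.642749] and [0.683007]): 1 − (1 − 0.642749)(1 − 0.683007) = 0.8868

0.8868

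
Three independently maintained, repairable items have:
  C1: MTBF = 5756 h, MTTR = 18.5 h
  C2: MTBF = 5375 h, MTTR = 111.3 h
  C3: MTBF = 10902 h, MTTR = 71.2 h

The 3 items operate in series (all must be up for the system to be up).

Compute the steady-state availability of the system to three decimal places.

A(C1) = MTBF/(MTBF+MTTR) = 5756/(5756+18.5) = 0.996796
A(C2) = MTBF/(MTBF+MTTR) = 5375/(5375+111.3) = 0.979713
A(C3) = MTBF/(MTBF+MTTR) = 10902/(10902+71.2) = 0.993511
Series availability: 0.996796 × 0.979713 × 0.993511 = 0.970

0.970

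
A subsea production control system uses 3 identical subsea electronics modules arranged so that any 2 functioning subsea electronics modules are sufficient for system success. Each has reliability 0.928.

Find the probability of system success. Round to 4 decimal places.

R = Σ_{i=2}^{3} C(3,i) p^i (1−p)^{3−i} with p = 0.928
C(3,2)·0.928^2·0.072^1 = 0.186016
C(3,3)·0.928^3·0.072^0 = 0.799179
Sum = 0.9852

0.9852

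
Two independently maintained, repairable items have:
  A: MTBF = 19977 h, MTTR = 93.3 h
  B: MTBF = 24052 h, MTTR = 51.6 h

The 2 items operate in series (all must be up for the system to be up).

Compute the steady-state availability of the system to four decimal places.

0.9932

A(A) = MTBF/(MTBF+MTTR) = 19977/(19977+93.3) = 0.995351
A(B) = MTBF/(MTBF+MTTR) = 24052/(24052+51.6) = 0.997859
Series availability: 0.995351 × 0.997859 = 0.9932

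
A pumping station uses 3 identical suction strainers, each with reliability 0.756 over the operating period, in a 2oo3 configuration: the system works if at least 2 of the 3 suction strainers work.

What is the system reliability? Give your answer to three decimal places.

R = Σ_{i=2}^{3} C(3,i) p^i (1−p)^{3−i} with p = 0.756
C(3,2)·0.756^2·0.244^1 = 0.41836
C(3,3)·0.756^3·0.244^0 = 0.43208
Sum = 0.850

0.850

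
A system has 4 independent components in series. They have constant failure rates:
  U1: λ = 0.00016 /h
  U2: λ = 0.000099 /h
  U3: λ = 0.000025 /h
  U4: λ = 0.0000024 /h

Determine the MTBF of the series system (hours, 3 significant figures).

Series of exponential components: λ_sys = Σ λ_i
λ_sys = 0.00016 + 0.000099 + 0.000025 + 0.0000024 = 2.8640e-04 /h
MTBF = 1 / λ_sys = 3490 h

3490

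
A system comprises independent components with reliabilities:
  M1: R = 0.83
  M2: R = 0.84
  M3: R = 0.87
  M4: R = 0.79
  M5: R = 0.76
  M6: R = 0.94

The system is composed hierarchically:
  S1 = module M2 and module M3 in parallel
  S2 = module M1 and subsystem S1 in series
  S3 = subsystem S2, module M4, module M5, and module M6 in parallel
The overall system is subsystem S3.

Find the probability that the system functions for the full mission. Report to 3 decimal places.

0.999

Parallel (M2 and M3): 1 − (1 − 0.84000)(1 − 0.87000) = 0.97920
Series (M1 and [0.97920]): 0.83000 × 0.97920 = 0.81274
Parallel ([0.81274], M4, M5, and M6): 1 − (1 − 0.81274)(1 − 0.79000)(1 − 0.76000)(1 − 0.94000) = 0.999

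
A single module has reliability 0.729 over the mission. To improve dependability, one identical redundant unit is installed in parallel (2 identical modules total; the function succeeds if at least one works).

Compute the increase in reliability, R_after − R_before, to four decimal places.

0.1976

R_before = 0.729
R_after = 1 − (1 − 0.729)^2 = 0.9266
ΔR = 0.9266 − 0.729 = 0.1976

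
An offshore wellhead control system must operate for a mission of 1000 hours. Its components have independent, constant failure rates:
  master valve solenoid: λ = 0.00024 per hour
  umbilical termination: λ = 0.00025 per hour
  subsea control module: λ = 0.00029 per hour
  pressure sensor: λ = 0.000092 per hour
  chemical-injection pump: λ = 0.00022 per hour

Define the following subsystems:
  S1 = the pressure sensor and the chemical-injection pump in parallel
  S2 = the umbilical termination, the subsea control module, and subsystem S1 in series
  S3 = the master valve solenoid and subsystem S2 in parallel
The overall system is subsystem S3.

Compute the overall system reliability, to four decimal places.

R(master valve solenoid) = exp(−0.00024 × 1000) = 0.786628
R(umbilical termination) = exp(−0.00025 × 1000) = 0.778801
R(subsea control module) = exp(−0.00029 × 1000) = 0.748264
R(pressure sensor) = exp(−0.000092 × 1000) = 0.912105
R(chemical-injection pump) = exp(−0.00022 × 1000) = 0.802519
Parallel (pressure sensor and chemical-injection pump): 1 − (1 − 0.912105)(1 − 0.802519) = 0.982642
Series (umbilical termination, subsea control module, and [0.982642]): 0.778801 × 0.748264 × 0.982642 = 0.572633
Parallel (master valve solenoid and [0.572633]): 1 − (1 − 0.786628)(1 − 0.572633) = 0.9088

0.9088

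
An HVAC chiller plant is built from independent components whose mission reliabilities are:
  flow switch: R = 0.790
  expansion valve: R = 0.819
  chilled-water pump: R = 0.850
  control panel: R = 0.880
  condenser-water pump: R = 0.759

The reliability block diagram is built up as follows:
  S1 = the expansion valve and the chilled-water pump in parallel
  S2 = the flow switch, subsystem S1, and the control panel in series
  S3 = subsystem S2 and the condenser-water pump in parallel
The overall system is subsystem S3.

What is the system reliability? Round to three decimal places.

0.922

Parallel (expansion valve and chilled-water pump): 1 − (1 − 0.81900)(1 − 0.85000) = 0.97285
Series (flow switch, [0.97285], and control panel): 0.79000 × 0.97285 × 0.88000 = 0.67633
Parallel ([0.67633] and condenser-water pump): 1 − (1 − 0.67633)(1 − 0.75900) = 0.922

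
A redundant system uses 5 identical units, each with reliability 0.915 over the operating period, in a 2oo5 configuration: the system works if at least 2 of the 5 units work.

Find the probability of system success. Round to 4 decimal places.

R = Σ_{i=2}^{5} C(5,i) p^i (1−p)^{5−i} with p = 0.915
C(5,2)·0.915^2·0.085^3 = 0.005142
C(5,3)·0.915^3·0.085^2 = 0.055348
C(5,4)·0.915^4·0.085^1 = 0.297902
C(5,5)·0.915^5·0.085^0 = 0.641365
Sum = 0.9998

0.9998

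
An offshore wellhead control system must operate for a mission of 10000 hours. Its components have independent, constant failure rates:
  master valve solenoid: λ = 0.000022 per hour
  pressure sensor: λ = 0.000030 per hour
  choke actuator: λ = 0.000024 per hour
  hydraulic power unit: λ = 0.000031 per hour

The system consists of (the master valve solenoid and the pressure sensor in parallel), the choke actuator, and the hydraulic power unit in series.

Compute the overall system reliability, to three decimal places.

0.547

R(master valve solenoid) = exp(−0.000022 × 10000) = 0.80252
R(pressure sensor) = exp(−0.000030 × 10000) = 0.74082
R(choke actuator) = exp(−0.000024 × 10000) = 0.78663
R(hydraulic power unit) = exp(−0.000031 × 10000) = 0.73345
Parallel (master valve solenoid and pressure sensor): 1 − (1 − 0.80252)(1 − 0.74082) = 0.94882
Series ([0.94882], choke actuator, and hydraulic power unit): 0.94882 × 0.78663 × 0.73345 = 0.547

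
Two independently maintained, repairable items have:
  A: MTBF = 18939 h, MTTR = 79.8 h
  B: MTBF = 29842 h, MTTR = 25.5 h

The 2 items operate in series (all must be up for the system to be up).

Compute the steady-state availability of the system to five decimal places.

A(A) = MTBF/(MTBF+MTTR) = 18939/(18939+79.8) = 0.995804
A(B) = MTBF/(MTBF+MTTR) = 29842/(29842+25.5) = 0.999146
Series availability: 0.995804 × 0.999146 = 0.99495

0.99495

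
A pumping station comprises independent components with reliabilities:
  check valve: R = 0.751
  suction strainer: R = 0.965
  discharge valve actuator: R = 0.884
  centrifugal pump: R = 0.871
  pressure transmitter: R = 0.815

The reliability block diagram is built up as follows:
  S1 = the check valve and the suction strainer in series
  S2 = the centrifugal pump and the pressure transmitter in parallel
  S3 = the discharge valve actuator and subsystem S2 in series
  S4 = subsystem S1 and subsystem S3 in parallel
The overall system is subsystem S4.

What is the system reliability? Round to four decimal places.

Series (check valve and suction strainer): 0.751000 × 0.965000 = 0.724715
Parallel (centrifugal pump and pressure transmitter): 1 − (1 − 0.871000)(1 − 0.815000) = 0.976135
Series (discharge valve actuator and [0.976135]): 0.884000 × 0.976135 = 0.862903
Parallel ([0.724715] and [0.862903]): 1 − (1 − 0.724715)(1 − 0.862903) = 0.9623

0.9623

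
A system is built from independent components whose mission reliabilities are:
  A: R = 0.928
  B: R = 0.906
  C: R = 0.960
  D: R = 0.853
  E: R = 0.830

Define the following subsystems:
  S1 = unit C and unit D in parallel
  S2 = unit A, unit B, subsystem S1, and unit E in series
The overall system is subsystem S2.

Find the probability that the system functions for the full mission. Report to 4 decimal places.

0.6937

Parallel (C and D): 1 − (1 − 0.960000)(1 − 0.853000) = 0.994120
Series (A, B, [0.994120], and E): 0.928000 × 0.906000 × 0.994120 × 0.830000 = 0.6937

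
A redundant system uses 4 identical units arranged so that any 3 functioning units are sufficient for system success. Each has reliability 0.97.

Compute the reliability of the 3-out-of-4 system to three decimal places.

0.995

R = Σ_{i=3}^{4} C(4,i) p^i (1−p)^{4−i} with p = 0.97
C(4,3)·0.97^3·0.03^1 = 0.10952
C(4,4)·0.97^4·0.03^0 = 0.88529
Sum = 0.995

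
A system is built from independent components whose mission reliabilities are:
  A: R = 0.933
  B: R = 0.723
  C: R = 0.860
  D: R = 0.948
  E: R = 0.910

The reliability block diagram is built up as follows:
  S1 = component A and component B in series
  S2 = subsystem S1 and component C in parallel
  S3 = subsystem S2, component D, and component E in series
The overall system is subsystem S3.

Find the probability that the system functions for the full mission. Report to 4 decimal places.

Series (A and B): 0.933000 × 0.723000 = 0.674559
Parallel ([0.674559] and C): 1 − (1 − 0.674559)(1 − 0.860000) = 0.954438
Series ([0.954438], D, and E): 0.954438 × 0.948000 × 0.910000 = 0.8234

0.8234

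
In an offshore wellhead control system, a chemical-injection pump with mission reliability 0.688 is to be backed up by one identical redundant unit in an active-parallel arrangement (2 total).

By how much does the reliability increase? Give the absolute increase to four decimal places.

R_before = 0.688
R_after = 1 − (1 − 0.688)^2 = 0.9027
ΔR = 0.9027 − 0.688 = 0.2147

0.2147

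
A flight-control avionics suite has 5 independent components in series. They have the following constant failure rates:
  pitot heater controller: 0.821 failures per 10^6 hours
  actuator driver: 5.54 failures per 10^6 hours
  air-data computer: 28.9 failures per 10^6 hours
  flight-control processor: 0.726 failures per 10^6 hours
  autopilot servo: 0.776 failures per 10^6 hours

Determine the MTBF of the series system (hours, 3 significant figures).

Series of exponential components: λ_sys = Σ λ_i
λ_sys = 0.000000821 + 0.00000554 + 0.0000289 + 0.000000726 + 0.000000776 = 3.6763e-05 /h
MTBF = 1 / λ_sys = 27200 h

27200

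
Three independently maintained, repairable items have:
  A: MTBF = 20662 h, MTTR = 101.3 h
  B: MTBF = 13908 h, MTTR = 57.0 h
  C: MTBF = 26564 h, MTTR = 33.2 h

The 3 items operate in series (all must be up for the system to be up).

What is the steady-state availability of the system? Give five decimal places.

0.98982

A(A) = MTBF/(MTBF+MTTR) = 20662/(20662+101.3) = 0.995121
A(B) = MTBF/(MTBF+MTTR) = 13908/(13908+57.0) = 0.995918
A(C) = MTBF/(MTBF+MTTR) = 26564/(26564+33.2) = 0.998752
Series availability: 0.995121 × 0.995918 × 0.998752 = 0.98982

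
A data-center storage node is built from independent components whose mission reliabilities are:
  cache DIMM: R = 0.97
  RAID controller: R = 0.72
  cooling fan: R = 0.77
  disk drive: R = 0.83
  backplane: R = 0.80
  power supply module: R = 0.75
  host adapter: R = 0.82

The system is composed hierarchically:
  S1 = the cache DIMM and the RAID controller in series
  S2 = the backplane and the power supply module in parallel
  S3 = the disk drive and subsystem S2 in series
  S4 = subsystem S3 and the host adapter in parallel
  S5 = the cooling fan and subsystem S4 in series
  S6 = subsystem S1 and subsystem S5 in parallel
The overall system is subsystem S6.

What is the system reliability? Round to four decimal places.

Series (cache DIMM and RAID controller): 0.970000 × 0.720000 = 0.698400
Parallel (backplane and power supply module): 1 − (1 − 0.800000)(1 − 0.750000) = 0.950000
Series (disk drive and [0.950000]): 0.830000 × 0.950000 = 0.788500
Parallel ([0.788500] and host adapter): 1 − (1 − 0.788500)(1 − 0.820000) = 0.961930
Series (cooling fan and [0.961930]): 0.770000 × 0.961930 = 0.740686
Parallel ([0.698400] and [0.740686]): 1 − (1 − 0.698400)(1 − 0.740686) = 0.9218

0.9218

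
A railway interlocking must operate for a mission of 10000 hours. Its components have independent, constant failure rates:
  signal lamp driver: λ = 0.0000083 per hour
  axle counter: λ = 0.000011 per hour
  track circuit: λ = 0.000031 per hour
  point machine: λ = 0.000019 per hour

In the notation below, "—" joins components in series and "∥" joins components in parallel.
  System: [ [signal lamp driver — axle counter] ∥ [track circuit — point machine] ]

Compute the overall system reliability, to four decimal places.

0.9309

R(signal lamp driver) = exp(−0.0000083 × 10000) = 0.920351
R(axle counter) = exp(−0.000011 × 10000) = 0.895834
R(track circuit) = exp(−0.000031 × 10000) = 0.733447
R(point machine) = exp(−0.000019 × 10000) = 0.826959
Series (signal lamp driver and axle counter): 0.920351 × 0.895834 = 0.824482
Series (track circuit and point machine): 0.733447 × 0.826959 = 0.606531
Parallel ([0.824482] and [0.606531]): 1 − (1 − 0.824482)(1 − 0.606531) = 0.9309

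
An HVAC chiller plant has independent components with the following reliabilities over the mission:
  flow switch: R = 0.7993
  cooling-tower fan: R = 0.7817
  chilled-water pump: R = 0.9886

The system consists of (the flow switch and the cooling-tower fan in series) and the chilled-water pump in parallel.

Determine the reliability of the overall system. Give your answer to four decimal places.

0.9957

Series (flow switch and cooling-tower fan): 0.799300 × 0.781700 = 0.624813
Parallel ([0.624813] and chilled-water pump): 1 − (1 − 0.624813)(1 − 0.988600) = 0.9957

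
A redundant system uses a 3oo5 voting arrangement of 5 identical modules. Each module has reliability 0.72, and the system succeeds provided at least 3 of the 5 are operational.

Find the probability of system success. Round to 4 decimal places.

0.8624

R = Σ_{i=3}^{5} C(5,i) p^i (1−p)^{5−i} with p = 0.72
C(5,3)·0.72^3·0.28^2 = 0.292626
C(5,4)·0.72^4·0.28^1 = 0.376234
C(5,5)·0.72^5·0.28^0 = 0.193492
Sum = 0.8624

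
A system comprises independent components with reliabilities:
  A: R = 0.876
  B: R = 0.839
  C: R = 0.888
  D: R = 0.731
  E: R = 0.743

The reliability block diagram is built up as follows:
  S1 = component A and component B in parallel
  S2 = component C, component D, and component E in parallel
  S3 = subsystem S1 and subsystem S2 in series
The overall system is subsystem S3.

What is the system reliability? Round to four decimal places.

0.9724

Parallel (A and B): 1 − (1 − 0.876000)(1 − 0.839000) = 0.980036
Parallel (C, D, and E): 1 − (1 − 0.888000)(1 − 0.731000)(1 − 0.743000) = 0.992257
Series ([0.980036] and [0.992257]): 0.980036 × 0.992257 = 0.9724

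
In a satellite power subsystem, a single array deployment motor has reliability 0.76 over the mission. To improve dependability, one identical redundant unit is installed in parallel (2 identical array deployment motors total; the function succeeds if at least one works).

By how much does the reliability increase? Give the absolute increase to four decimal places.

R_before = 0.76
R_after = 1 − (1 − 0.76)^2 = 0.9424
ΔR = 0.9424 − 0.76 = 0.1824

0.1824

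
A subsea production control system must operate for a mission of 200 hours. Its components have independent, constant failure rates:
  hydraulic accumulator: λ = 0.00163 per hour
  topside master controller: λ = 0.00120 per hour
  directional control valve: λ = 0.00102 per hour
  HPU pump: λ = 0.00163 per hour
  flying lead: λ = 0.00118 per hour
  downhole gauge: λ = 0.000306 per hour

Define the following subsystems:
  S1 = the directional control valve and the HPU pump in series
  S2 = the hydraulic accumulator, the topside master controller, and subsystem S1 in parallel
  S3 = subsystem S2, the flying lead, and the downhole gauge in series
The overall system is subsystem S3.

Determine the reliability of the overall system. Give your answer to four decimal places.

R(hydraulic accumulator) = exp(−0.00163 × 200) = 0.721805
R(topside master controller) = exp(−0.00120 × 200) = 0.786628
R(directional control valve) = exp(−0.00102 × 200) = 0.815462
R(HPU pump) = exp(−0.00163 × 200) = 0.721805
R(flying lead) = exp(−0.00118 × 200) = 0.789781
R(downhole gauge) = exp(−0.000306 × 200) = 0.940635
Series (directional control valve and HPU pump): 0.815462 × 0.721805 = 0.588605
Parallel (hydraulic accumulator, topside master controller, and [0.588605]): 1 − (1 − 0.721805)(1 − 0.786628)(1 − 0.588605) = 0.975580
Series ([0.975580], flying lead, and downhole gauge): 0.975580 × 0.789781 × 0.940635 = 0.7248

0.7248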